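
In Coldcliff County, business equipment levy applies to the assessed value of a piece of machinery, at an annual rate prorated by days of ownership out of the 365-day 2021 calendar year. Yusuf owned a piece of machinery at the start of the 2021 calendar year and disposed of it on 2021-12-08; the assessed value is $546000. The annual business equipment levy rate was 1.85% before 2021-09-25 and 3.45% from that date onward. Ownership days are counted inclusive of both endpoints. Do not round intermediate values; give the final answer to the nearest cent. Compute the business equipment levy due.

$11259.57

2021-01-01 to 2021-09-24: 267 days at 1.85% → $546000 × 1.85% × 267/365 = $7388.9507
2021-09-25 to 2021-12-08: 75 days at 3.45% → $546000 × 3.45% × 75/365 = $3870.6164
Total = $11259.5671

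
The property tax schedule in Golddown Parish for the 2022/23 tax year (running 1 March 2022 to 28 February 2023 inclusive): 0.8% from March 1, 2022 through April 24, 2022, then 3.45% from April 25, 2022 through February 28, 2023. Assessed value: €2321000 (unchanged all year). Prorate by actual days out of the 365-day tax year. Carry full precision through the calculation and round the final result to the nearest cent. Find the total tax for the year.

March 1 – April 24, 2022: 55 days at 0.8% → €2321000 × 0.8% × 55/365 = €2797.9178
April 25, 2022 – February 28, 2023: 310 days at 3.45% → €2321000 × 3.45% × 310/365 = €68008.4795
Total = €70806.3973

€70806.40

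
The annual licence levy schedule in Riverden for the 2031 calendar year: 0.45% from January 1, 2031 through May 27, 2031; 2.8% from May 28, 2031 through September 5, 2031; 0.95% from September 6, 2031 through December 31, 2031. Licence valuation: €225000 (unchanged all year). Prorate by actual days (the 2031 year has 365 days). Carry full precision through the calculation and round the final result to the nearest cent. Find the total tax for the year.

January 1 – May 27, 2031: 147 days at 0.45% → €225000 × 0.45% × 147/365 = €407.7740
May 28 – September 5, 2031: 101 days at 2.8% → €225000 × 2.8% × 101/365 = €1743.2877
September 6 – December 31, 2031: 117 days at 0.95% → €225000 × 0.95% × 117/365 = €685.1712
Total = €2836.2329

€2836.23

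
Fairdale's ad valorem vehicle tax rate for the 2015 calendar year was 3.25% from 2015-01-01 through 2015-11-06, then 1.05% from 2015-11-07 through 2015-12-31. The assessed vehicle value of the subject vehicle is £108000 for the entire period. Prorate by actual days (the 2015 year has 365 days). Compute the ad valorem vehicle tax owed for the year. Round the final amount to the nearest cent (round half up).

£3151.97

2015-01-01 to 2015-11-06: 310 days at 3.25% → £108000 × 3.25% × 310/365 = £2981.0959
2015-11-07 to 2015-12-31: 55 days at 1.05% → £108000 × 1.05% × 55/365 = £170.8767
Total = £3151.9726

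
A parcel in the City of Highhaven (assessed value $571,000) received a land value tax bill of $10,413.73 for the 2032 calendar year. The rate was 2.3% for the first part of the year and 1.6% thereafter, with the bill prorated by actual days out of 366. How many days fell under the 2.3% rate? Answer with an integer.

117 days

Let d = days at the first rate; then 366 − d days at the second rate.
$571,000 × [2.3%·d + 1.6%·(366−d)] / 366 = $10,413.73
Solving gives d = 117, so the new rate took effect on 27 Apr 2032.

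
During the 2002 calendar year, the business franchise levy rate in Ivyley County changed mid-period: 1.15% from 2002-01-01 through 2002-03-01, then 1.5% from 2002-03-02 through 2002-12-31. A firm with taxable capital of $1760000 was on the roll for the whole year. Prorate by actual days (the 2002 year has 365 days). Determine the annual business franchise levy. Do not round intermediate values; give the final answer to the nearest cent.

$25387.40

2002-01-01 to 2002-03-01: 60 days at 1.15% → $1760000 × 1.15% × 60/365 = $3327.1233
2002-03-02 to 2002-12-31: 305 days at 1.5% → $1760000 × 1.5% × 305/365 = $22060.2740
Total = $25387.3973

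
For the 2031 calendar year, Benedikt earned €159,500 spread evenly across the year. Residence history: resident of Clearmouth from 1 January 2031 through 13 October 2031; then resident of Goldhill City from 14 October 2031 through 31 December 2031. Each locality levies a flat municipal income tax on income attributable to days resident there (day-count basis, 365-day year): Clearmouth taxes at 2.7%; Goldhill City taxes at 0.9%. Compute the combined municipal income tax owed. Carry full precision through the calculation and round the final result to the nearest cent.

€3,685.11

Clearmouth, 1 January – 13 October 2031: 286 days → €159,500 × 2.7% × 286/365 = €3,374.4082
Goldhill City, 14 October – 31 December 2031: 79 days → €159,500 × 0.9% × 79/365 = €310.6973
Total = €3,685.1055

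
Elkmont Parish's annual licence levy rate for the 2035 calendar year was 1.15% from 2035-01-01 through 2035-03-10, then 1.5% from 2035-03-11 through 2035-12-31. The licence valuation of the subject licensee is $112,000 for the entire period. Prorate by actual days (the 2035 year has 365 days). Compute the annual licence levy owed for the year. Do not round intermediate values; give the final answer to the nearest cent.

$1,605.90

2035-01-01 to 2035-03-10: 69 days at 1.15% → $112,000 × 1.15% × 69/365 = $243.4849
2035-03-11 to 2035-12-31: 296 days at 1.5% → $112,000 × 1.5% × 296/365 = $1,362.4110
Total = $1,605.8959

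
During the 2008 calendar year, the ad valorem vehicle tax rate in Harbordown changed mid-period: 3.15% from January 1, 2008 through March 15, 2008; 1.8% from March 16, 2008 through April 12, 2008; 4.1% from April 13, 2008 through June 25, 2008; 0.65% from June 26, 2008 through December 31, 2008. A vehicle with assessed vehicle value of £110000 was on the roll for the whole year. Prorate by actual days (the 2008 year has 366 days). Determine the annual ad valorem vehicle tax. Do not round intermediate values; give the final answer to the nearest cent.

£2142.60

January 1 – March 15, 2008: 75 days at 3.15% → £110000 × 3.15% × 75/366 = £710.0410
March 16 – April 12, 2008: 28 days at 1.8% → £110000 × 1.8% × 28/366 = £151.4754
April 13 – June 25, 2008: 74 days at 4.1% → £110000 × 4.1% × 74/366 = £911.8579
June 26 – December 31, 2008: 189 days at 0.65% → £110000 × 0.65% × 189/366 = £369.2213
Total = £2142.5956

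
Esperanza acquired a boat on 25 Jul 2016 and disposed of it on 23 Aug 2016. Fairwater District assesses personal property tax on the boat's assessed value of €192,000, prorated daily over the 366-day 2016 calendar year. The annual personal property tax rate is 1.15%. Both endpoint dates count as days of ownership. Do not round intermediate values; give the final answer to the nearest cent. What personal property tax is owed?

Days held (25 Jul – 23 Aug 2016): 30 out of 366
Tax = €192,000 × 1.15% × 30/366 = €180.9836

€180.98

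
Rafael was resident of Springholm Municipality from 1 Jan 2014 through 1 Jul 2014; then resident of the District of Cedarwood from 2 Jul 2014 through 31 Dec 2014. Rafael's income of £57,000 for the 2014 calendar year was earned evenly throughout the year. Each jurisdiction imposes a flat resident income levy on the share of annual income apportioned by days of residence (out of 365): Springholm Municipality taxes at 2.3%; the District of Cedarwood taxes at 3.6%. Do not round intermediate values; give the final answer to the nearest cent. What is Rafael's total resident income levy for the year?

£1,682.52

Springholm Municipality, 1 Jan – 1 Jul 2014: 182 days → £57,000 × 2.3% × 182/365 = £653.7041
The District of Cedarwood, 2 Jul – 31 Dec 2014: 183 days → £57,000 × 3.6% × 183/365 = £1,028.8110
Total = £1,682.5151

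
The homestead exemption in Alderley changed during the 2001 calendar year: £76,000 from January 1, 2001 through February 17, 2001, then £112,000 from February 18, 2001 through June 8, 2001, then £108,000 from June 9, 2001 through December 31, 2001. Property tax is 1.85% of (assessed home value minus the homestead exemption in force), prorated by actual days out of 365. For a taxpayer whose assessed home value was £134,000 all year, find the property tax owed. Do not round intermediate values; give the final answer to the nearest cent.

£536.35

January 1 – February 17, 2001: 48 days, exemption £76,000 → (£134,000 − £76,000) × 1.85% × 48/365 = £141.1068
February 18 – June 8, 2001: 111 days, exemption £112,000 → (£134,000 − £112,000) × 1.85% × 111/365 = £123.7726
June 9 – December 31, 2001: 206 days, exemption £108,000 → (£134,000 − £108,000) × 1.85% × 206/365 = £271.4685
Total = £536.3479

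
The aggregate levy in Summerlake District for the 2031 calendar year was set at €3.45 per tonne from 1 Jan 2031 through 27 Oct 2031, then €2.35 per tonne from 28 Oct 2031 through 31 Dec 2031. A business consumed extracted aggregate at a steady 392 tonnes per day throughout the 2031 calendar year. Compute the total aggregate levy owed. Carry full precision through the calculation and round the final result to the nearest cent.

1 Jan – 27 Oct 2031: 300 days × 392 tonnes/day = 117,600 tonnes at €3.45/tonne → €405,720.00
28 Oct – 31 Dec 2031: 65 days × 392 tonnes/day = 25,480 tonnes at €2.35/tonne → €59,878.00

€465,598.00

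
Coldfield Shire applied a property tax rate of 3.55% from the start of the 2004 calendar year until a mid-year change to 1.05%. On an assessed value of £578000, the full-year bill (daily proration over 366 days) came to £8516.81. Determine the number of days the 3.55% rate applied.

62 days

Let d = days at the first rate; then 366 − d days at the second rate.
£578000 × [3.55%·d + 1.05%·(366−d)] / 366 = £8516.81
Solving gives d = 62, so the new rate took effect on 3 Mar 2004.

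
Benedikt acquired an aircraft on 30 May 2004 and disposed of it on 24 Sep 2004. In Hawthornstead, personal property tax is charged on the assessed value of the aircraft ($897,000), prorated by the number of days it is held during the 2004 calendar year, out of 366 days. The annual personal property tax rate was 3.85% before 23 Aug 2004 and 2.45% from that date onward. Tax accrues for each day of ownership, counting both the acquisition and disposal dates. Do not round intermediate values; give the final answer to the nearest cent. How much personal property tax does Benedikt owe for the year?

30 May – 22 Aug 2004: 85 days at 3.85% → $897,000 × 3.85% × 85/366 = $8,020.3074
23 Aug – 24 Sep 2004: 33 days at 2.45% → $897,000 × 2.45% × 33/366 = $1,981.4877
Total = $10,001.7951

$10,001.80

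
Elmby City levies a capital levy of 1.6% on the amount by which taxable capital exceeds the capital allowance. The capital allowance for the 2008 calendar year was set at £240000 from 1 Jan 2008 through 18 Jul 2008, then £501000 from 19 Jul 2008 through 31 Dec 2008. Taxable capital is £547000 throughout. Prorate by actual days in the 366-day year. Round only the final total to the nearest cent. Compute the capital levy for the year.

1 Jan – 18 Jul 2008: 200 days, exemption £240000 → (£547000 − £240000) × 1.6% × 200/366 = £2684.1530
19 Jul – 31 Dec 2008: 166 days, exemption £501000 → (£547000 − £501000) × 1.6% × 166/366 = £333.8142
Total = £3017.9672

£3017.97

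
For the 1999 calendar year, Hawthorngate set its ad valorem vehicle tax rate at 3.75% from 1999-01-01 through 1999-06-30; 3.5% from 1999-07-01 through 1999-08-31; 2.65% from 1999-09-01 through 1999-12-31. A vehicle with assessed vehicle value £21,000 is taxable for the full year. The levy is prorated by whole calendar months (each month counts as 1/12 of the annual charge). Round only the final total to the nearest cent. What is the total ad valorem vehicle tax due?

1999-01-01 to 1999-06-30: 6 months at 3.75% → £21,000 × 3.75% × 6/12 = £393.7500
1999-07-01 to 1999-08-31: 2 months at 3.5% → £21,000 × 3.5% × 2/12 = £122.5000
1999-09-01 to 1999-12-31: 4 months at 2.65% → £21,000 × 2.65% × 4/12 = £185.5000
Total = £701.7500

£701.75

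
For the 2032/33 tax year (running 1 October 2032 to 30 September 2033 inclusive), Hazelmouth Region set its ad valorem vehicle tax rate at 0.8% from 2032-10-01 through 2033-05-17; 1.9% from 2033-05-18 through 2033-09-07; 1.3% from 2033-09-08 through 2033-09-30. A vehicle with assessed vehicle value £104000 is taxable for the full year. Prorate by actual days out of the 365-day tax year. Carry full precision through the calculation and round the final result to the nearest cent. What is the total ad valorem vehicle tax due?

2032-10-01 to 2033-05-17: 229 days at 0.8% → £104000 × 0.8% × 229/365 = £521.9945
2033-05-18 to 2033-09-07: 113 days at 1.9% → £104000 × 1.9% × 113/365 = £611.7479
2033-09-08 to 2033-09-30: 23 days at 1.3% → £104000 × 1.3% × 23/365 = £85.1945
Total = £1218.9370

£1218.94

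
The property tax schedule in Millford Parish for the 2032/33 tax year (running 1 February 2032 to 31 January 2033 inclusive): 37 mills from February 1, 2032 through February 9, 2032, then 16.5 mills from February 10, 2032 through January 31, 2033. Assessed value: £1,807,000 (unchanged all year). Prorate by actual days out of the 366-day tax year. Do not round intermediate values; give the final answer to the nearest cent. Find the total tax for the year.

February 1 – February 9, 2032: 9 days at 37 mills → £1,807,000 × 3.7% × 9/366 = £1,644.0738
February 10, 2032 – January 31, 2033: 357 days at 16.5 mills → £1,807,000 × 1.65% × 357/366 = £29,082.3320
Total = £30,726.4057

£30,726.41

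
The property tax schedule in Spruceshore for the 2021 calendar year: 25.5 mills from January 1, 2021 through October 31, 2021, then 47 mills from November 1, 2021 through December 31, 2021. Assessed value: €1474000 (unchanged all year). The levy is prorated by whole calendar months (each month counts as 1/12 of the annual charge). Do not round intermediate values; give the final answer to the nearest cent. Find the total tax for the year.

January 1 – October 31, 2021: 10 months at 25.5 mills → €1474000 × 2.55% × 10/12 = €31322.5000
November 1 – December 31, 2021: 2 months at 47 mills → €1474000 × 4.7% × 2/12 = €11546.3333
Total = €42868.8333

€42868.83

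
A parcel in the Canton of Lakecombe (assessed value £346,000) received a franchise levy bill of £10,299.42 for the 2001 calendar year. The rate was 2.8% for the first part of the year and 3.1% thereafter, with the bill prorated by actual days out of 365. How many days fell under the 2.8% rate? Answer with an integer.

Let d = days at the first rate; then 365 − d days at the second rate.
£346,000 × [2.8%·d + 3.1%·(365−d)] / 365 = £10,299.42
Solving gives d = 150, so the new rate took effect on May 31, 2001.

150 days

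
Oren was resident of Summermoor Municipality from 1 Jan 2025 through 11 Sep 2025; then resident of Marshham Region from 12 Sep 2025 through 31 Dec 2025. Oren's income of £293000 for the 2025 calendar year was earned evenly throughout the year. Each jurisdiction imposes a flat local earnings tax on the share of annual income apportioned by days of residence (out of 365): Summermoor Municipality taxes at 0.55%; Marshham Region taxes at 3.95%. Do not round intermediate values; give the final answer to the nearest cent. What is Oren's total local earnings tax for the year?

£4641.04

Summermoor Municipality, 1 Jan – 11 Sep 2025: 254 days → £293000 × 0.55% × 254/365 = £1121.4274
Marshham Region, 12 Sep – 31 Dec 2025: 111 days → £293000 × 3.95% × 111/365 = £3519.6123
Total = £4641.0397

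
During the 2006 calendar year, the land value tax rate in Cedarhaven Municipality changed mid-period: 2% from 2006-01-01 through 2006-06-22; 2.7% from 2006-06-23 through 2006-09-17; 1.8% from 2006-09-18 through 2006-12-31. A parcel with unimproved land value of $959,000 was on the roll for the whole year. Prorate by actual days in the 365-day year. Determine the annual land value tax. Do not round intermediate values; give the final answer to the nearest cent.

$20,228.33

2006-01-01 to 2006-06-22: 173 days at 2% → $959,000 × 2% × 173/365 = $9,090.7945
2006-06-23 to 2006-09-17: 87 days at 2.7% → $959,000 × 2.7% × 87/365 = $6,171.7562
2006-09-18 to 2006-12-31: 105 days at 1.8% → $959,000 × 1.8% × 105/365 = $4,965.7808
Total = $20,228.3315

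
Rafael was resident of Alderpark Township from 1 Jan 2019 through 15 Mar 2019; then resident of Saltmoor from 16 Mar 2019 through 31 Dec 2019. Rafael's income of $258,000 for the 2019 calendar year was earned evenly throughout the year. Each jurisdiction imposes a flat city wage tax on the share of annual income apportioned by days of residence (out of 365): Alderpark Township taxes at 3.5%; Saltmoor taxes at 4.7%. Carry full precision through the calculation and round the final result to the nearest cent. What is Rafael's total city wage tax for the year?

Alderpark Township, 1 Jan – 15 Mar 2019: 74 days → $258,000 × 3.5% × 74/365 = $1,830.7397
Saltmoor, 16 Mar – 31 Dec 2019: 291 days → $258,000 × 4.7% × 291/365 = $9,667.5781
Total = $11,498.3178

$11,498.32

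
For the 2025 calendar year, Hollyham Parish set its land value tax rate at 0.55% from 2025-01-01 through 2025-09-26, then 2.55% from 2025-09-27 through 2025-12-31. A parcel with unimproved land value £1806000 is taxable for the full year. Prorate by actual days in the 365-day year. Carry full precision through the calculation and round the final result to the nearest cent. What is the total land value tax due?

£19433.05

2025-01-01 to 2025-09-26: 269 days at 0.55% → £1806000 × 0.55% × 269/365 = £7320.4849
2025-09-27 to 2025-12-31: 96 days at 2.55% → £1806000 × 2.55% × 96/365 = £12112.5699
Total = £19433.0548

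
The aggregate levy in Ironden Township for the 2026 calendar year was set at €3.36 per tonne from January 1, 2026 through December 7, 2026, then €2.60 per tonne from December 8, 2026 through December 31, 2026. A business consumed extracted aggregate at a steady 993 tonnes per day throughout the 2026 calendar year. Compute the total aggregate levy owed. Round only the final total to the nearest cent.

January 1 – December 7, 2026: 341 days × 993 tonnes/day = 338,613 tonnes at €3.36/tonne → €1,137,739.68
December 8 – December 31, 2026: 24 days × 993 tonnes/day = 23,832 tonnes at €2.60/tonne → €61,963.20

€1,199,702.88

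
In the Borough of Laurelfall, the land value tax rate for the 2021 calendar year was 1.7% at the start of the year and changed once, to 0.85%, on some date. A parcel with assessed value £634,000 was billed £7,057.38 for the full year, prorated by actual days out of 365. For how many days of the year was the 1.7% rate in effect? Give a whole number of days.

113 days

Let d = days at the first rate; then 365 − d days at the second rate.
£634,000 × [1.7%·d + 0.85%·(365−d)] / 365 = £7,057.38
Solving gives d = 113, so the new rate took effect on April 24, 2021.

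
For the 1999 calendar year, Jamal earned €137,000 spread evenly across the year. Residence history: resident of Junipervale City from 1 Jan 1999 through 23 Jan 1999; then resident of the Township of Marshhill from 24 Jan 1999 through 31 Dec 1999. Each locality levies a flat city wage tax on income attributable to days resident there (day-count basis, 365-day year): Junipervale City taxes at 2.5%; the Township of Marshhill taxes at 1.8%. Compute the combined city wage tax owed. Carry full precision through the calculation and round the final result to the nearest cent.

Junipervale City, 1 Jan – 23 Jan 1999: 23 days → €137,000 × 2.5% × 23/365 = €215.8219
The Township of Marshhill, 24 Jan – 31 Dec 1999: 342 days → €137,000 × 1.8% × 342/365 = €2,310.6082
Total = €2,526.4301

€2,526.43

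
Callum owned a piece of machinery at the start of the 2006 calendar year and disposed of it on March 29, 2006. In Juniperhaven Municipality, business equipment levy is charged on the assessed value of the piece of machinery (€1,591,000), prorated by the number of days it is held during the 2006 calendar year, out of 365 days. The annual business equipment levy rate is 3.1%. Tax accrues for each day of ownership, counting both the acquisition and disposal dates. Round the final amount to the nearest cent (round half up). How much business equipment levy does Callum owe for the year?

€11,891.09

Days held (January 1 – March 29, 2006): 88 out of 365
Tax = €1,591,000 × 3.1% × 88/365 = €11,891.0904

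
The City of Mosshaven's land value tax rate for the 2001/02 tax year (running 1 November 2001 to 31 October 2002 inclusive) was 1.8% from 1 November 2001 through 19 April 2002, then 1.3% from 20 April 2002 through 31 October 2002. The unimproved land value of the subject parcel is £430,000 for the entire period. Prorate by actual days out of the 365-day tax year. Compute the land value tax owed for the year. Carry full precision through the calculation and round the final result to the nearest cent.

£6,591.37

1 November 2001 – 19 April 2002: 170 days at 1.8% → £430,000 × 1.8% × 170/365 = £3,604.9315
20 April – 31 October 2002: 195 days at 1.3% → £430,000 × 1.3% × 195/365 = £2,986.4384
Total = £6,591.3699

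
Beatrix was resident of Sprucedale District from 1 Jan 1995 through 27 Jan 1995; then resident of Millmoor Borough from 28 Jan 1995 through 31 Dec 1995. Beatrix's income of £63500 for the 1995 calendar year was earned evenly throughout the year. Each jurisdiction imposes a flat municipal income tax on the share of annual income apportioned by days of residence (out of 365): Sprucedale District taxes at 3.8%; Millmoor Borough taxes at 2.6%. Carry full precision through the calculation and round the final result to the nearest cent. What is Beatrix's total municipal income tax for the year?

£1707.37

Sprucedale District, 1 Jan – 27 Jan 1995: 27 days → £63500 × 3.8% × 27/365 = £178.4959
Millmoor Borough, 28 Jan – 31 Dec 1995: 338 days → £63500 × 2.6% × 338/365 = £1528.8712
Total = £1707.3671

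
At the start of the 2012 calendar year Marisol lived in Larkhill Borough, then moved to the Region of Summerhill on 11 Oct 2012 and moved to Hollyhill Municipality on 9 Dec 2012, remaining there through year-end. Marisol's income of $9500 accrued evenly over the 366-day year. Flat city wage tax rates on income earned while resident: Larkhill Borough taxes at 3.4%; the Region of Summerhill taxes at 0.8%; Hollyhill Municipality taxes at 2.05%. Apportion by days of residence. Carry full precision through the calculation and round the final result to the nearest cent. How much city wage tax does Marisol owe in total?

$275.12

Larkhill Borough, 1 Jan – 10 Oct 2012: 284 days → $9500 × 3.4% × 284/366 = $250.6339
The Region of Summerhill, 11 Oct – 8 Dec 2012: 59 days → $9500 × 0.8% × 59/366 = $12.2514
Hollyhill Municipality, 9 Dec – 31 Dec 2012: 23 days → $9500 × 2.05% × 23/366 = $12.2384
Total = $275.1236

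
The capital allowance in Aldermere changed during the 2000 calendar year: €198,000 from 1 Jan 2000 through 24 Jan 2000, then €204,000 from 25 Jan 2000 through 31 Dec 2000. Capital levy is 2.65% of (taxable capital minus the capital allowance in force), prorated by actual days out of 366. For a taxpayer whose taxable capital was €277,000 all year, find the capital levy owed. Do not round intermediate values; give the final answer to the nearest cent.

€1,944.93

1 Jan – 24 Jan 2000: 24 days, exemption €198,000 → (€277,000 − €198,000) × 2.65% × 24/366 = €137.2787
25 Jan – 31 Dec 2000: 342 days, exemption €204,000 → (€277,000 − €204,000) × 2.65% × 342/366 = €1,807.6475
Total = €1,944.9262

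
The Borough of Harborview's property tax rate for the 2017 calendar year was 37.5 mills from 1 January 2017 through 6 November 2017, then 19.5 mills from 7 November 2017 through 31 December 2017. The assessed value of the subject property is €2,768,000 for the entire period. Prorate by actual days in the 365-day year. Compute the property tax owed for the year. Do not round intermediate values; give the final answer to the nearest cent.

1 January – 6 November 2017: 310 days at 37.5 mills → €2,768,000 × 3.75% × 310/365 = €88,158.9041
7 November – 31 December 2017: 55 days at 19.5 mills → €2,768,000 × 1.95% × 55/365 = €8,133.3699
Total = €96,292.2740

€96,292.27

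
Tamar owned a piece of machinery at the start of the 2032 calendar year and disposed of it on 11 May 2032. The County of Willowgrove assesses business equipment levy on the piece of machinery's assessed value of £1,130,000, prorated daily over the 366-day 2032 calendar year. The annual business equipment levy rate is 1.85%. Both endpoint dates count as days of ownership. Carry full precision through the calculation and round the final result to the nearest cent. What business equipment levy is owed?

Days held (1 Jan – 11 May 2032): 132 out of 366
Tax = £1,130,000 × 1.85% × 132/366 = £7,539.5082

£7,539.51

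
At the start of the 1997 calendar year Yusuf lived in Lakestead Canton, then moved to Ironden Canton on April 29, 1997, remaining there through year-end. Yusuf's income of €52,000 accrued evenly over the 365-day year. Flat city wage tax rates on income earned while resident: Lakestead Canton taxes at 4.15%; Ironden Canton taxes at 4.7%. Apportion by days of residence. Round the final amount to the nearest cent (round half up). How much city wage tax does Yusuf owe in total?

Lakestead Canton, January 1 – April 28, 1997: 118 days → €52,000 × 4.15% × 118/365 = €697.6548
Ironden Canton, April 29 – December 31, 1997: 247 days → €52,000 × 4.7% × 247/365 = €1,653.8849
Total = €2,351.5397

€2,351.54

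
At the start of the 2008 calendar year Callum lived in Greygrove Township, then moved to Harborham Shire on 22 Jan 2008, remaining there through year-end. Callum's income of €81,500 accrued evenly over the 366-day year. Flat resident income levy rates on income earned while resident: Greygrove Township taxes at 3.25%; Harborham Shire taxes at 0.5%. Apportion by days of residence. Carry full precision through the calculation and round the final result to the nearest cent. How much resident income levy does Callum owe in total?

€536.10

Greygrove Township, 1 Jan – 21 Jan 2008: 21 days → €81,500 × 3.25% × 21/366 = €151.9775
Harborham Shire, 22 Jan – 31 Dec 2008: 345 days → €81,500 × 0.5% × 345/366 = €384.1189
Total = €536.0963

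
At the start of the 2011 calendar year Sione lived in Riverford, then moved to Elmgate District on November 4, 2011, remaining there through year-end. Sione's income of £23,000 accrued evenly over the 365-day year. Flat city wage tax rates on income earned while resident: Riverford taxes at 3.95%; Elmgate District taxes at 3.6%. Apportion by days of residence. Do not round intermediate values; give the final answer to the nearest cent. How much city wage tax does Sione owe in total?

£895.71

Riverford, January 1 – November 3, 2011: 307 days → £23,000 × 3.95% × 307/365 = £764.1356
Elmgate District, November 4 – December 31, 2011: 58 days → £23,000 × 3.6% × 58/365 = £131.5726
Total = £895.7082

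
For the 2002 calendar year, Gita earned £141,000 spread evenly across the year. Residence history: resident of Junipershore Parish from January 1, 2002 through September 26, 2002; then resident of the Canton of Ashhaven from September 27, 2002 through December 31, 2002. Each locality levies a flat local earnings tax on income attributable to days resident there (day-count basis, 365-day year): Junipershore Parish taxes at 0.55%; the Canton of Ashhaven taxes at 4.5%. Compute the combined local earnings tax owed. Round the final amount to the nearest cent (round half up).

Junipershore Parish, January 1 – September 26, 2002: 269 days → £141,000 × 0.55% × 269/365 = £571.5329
The Canton of Ashhaven, September 27 – December 31, 2002: 96 days → £141,000 × 4.5% × 96/365 = £1,668.8219
Total = £2,240.3548

£2,240.35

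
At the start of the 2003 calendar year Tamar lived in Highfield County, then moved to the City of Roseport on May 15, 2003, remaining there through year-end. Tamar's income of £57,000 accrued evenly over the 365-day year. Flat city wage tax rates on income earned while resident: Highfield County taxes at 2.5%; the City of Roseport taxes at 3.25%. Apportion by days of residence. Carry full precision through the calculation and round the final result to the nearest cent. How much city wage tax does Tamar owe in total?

Highfield County, January 1 – May 14, 2003: 134 days → £57,000 × 2.5% × 134/365 = £523.1507
The City of Roseport, May 15 – December 31, 2003: 231 days → £57,000 × 3.25% × 231/365 = £1,172.4041
Total = £1,695.5548

£1,695.55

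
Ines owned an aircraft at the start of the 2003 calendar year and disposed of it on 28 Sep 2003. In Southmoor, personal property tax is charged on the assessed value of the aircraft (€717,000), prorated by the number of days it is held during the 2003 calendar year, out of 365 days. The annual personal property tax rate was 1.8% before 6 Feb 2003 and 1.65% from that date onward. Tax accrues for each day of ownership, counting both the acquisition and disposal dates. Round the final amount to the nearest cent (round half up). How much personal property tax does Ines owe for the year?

€8,889.82

1 Jan – 5 Feb 2003: 36 days at 1.8% → €717,000 × 1.8% × 36/365 = €1,272.9205
6 Feb – 28 Sep 2003: 235 days at 1.65% → €717,000 × 1.65% × 235/365 = €7,616.8973
Total = €8,889.8178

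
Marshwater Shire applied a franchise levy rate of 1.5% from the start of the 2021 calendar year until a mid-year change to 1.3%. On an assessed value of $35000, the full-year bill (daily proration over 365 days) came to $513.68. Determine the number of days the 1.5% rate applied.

306 days

Let d = days at the first rate; then 365 − d days at the second rate.
$35000 × [1.5%·d + 1.3%·(365−d)] / 365 = $513.68
Solving gives d = 306, so the new rate took effect on 3 November 2021.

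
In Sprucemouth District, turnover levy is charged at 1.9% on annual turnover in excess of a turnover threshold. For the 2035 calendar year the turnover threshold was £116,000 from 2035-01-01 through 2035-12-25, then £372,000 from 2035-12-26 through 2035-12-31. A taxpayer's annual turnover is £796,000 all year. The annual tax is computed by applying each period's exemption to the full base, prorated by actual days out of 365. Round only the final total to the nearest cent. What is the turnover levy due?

2035-01-01 to 2035-12-25: 359 days, exemption £116,000 → (£796,000 − £116,000) × 1.9% × 359/365 = £12,707.6164
2035-12-26 to 2035-12-31: 6 days, exemption £372,000 → (£796,000 − £372,000) × 1.9% × 6/365 = £132.4274
Total = £12,840.0438

£12,840.04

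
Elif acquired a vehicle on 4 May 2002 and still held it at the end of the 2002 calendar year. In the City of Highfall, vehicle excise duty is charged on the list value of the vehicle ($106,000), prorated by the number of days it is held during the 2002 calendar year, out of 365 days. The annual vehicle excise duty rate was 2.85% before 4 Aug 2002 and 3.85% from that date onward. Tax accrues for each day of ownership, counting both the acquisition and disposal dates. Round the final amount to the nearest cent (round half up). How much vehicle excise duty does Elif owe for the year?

$2,438.58

4 May – 3 Aug 2002: 92 days at 2.85% → $106,000 × 2.85% × 92/365 = $761.4575
4 Aug – 31 Dec 2002: 150 days at 3.85% → $106,000 × 3.85% × 150/365 = $1,677.1233
Total = $2,438.5808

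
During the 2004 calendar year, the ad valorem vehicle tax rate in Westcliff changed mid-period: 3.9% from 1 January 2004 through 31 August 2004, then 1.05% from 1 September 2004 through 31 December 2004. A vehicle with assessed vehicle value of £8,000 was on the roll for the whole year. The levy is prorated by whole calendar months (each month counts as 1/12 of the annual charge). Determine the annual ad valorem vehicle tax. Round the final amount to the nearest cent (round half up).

£236.00

1 January – 31 August 2004: 8 months at 3.9% → £8,000 × 3.9% × 8/12 = £208.0000
1 September – 31 December 2004: 4 months at 1.05% → £8,000 × 1.05% × 4/12 = £28.0000
Total = £236.0000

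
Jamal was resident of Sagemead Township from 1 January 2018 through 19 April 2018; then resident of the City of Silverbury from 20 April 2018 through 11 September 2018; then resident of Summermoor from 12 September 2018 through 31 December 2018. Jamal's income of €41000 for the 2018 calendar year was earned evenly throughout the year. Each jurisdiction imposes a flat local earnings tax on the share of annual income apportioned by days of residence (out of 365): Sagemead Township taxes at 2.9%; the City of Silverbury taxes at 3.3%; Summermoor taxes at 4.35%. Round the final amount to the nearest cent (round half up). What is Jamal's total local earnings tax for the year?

Sagemead Township, 1 January – 19 April 2018: 109 days → €41000 × 2.9% × 109/365 = €355.0712
The City of Silverbury, 20 April – 11 September 2018: 145 days → €41000 × 3.3% × 145/365 = €537.4932
Summermoor, 12 September – 31 December 2018: 111 days → €41000 × 4.35% × 111/365 = €542.3795
Total = €1434.9438

€1434.94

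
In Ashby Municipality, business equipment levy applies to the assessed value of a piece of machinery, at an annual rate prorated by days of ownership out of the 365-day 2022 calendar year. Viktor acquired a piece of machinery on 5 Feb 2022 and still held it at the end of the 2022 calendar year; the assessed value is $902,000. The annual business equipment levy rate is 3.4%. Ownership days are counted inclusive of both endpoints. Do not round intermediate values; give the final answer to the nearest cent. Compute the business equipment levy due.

Days held (5 Feb – 31 Dec 2022): 330 out of 365
Tax = $902,000 × 3.4% × 330/365 = $27,727.2329

$27,727.23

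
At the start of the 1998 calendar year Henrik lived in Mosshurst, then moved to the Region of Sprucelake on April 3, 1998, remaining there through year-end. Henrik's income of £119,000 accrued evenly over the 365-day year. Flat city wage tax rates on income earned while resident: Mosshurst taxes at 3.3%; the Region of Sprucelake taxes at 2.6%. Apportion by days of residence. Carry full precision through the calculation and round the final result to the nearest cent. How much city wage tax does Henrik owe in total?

Mosshurst, January 1 – April 2, 1998: 92 days → £119,000 × 3.3% × 92/365 = £989.8192
The Region of Sprucelake, April 3 – December 31, 1998: 273 days → £119,000 × 2.6% × 273/365 = £2,314.1425
Total = £3,303.9616

£3,303.96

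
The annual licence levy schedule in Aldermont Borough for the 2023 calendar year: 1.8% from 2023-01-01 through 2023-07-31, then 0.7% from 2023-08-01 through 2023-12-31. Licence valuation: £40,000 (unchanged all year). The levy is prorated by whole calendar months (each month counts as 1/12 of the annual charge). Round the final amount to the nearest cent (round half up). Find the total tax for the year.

£536.67

2023-01-01 to 2023-07-31: 7 months at 1.8% → £40,000 × 1.8% × 7/12 = £420.0000
2023-08-01 to 2023-12-31: 5 months at 0.7% → £40,000 × 0.7% × 5/12 = £116.6667
Total = £536.6667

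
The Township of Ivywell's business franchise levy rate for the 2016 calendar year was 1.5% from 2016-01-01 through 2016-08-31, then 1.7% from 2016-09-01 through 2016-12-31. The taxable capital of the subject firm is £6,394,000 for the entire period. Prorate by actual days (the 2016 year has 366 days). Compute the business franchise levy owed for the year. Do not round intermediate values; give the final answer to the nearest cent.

£100,172.67

2016-01-01 to 2016-08-31: 244 days at 1.5% → £6,394,000 × 1.5% × 244/366 = £63,940.0000
2016-09-01 to 2016-12-31: 122 days at 1.7% → £6,394,000 × 1.7% × 122/366 = £36,232.6667
Total = £100,172.6667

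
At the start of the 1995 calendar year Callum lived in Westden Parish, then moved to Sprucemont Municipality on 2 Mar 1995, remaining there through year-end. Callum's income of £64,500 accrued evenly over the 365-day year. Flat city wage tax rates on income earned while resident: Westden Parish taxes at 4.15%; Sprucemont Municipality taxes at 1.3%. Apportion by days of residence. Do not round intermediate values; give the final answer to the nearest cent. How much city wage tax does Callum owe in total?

Westden Parish, 1 Jan – 1 Mar 1995: 60 days → £64,500 × 4.15% × 60/365 = £440.0137
Sprucemont Municipality, 2 Mar – 31 Dec 1995: 305 days → £64,500 × 1.3% × 305/365 = £700.6644
Total = £1,140.6781

£1,140.68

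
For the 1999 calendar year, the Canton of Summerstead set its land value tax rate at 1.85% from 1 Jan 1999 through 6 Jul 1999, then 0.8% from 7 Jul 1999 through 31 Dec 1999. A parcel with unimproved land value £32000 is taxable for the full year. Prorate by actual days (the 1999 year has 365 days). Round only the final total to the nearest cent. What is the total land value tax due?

1 Jan – 6 Jul 1999: 187 days at 1.85% → £32000 × 1.85% × 187/365 = £303.2986
7 Jul – 31 Dec 1999: 178 days at 0.8% → £32000 × 0.8% × 178/365 = £124.8438
Total = £428.1425

£428.14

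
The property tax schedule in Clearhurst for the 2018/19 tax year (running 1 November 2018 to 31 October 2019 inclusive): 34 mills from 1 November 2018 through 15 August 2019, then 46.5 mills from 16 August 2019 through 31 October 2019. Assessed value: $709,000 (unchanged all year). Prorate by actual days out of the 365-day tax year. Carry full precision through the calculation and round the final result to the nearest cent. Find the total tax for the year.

1 November 2018 – 15 August 2019: 288 days at 34 mills → $709,000 × 3.4% × 288/365 = $19,020.6247
16 August – 31 October 2019: 77 days at 46.5 mills → $709,000 × 4.65% × 77/365 = $6,954.9986
Total = $25,975.6233

$25,975.62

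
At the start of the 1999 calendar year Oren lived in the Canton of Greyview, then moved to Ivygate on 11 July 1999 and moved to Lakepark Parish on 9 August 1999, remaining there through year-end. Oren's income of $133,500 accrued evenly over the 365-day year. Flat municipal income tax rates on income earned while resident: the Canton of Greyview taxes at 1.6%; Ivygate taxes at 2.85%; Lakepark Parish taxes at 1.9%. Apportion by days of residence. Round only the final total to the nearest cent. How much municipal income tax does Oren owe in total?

$2,427.69

The Canton of Greyview, 1 January – 10 July 1999: 191 days → $133,500 × 1.6% × 191/365 = $1,117.7425
Ivygate, 11 July – 8 August 1999: 29 days → $133,500 × 2.85% × 29/365 = $302.2952
Lakepark Parish, 9 August – 31 December 1999: 145 days → $133,500 × 1.9% × 145/365 = $1,007.6507
Total = $2,427.6884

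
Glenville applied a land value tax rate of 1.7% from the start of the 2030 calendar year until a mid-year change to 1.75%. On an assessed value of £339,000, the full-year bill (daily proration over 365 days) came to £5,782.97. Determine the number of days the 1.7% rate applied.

322 days

Let d = days at the first rate; then 365 − d days at the second rate.
£339,000 × [1.7%·d + 1.75%·(365−d)] / 365 = £5,782.97
Solving gives d = 322, so the new rate took effect on 19 November 2030.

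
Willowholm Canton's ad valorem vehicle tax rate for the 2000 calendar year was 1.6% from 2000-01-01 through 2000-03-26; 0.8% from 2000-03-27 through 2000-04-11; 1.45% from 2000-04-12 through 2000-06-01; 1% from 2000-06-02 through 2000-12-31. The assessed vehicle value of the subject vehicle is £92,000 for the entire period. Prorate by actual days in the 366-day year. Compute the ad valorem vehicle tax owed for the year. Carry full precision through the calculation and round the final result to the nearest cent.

2000-01-01 to 2000-03-26: 86 days at 1.6% → £92,000 × 1.6% × 86/366 = £345.8798
2000-03-27 to 2000-04-11: 16 days at 0.8% → £92,000 × 0.8% × 16/366 = £32.1749
2000-04-12 to 2000-06-01: 51 days at 1.45% → £92,000 × 1.45% × 51/366 = £185.8852
2000-06-02 to 2000-12-31: 213 days at 1% → £92,000 × 1% × 213/366 = £535.4098
Total = £1,099.3497

£1,099.35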